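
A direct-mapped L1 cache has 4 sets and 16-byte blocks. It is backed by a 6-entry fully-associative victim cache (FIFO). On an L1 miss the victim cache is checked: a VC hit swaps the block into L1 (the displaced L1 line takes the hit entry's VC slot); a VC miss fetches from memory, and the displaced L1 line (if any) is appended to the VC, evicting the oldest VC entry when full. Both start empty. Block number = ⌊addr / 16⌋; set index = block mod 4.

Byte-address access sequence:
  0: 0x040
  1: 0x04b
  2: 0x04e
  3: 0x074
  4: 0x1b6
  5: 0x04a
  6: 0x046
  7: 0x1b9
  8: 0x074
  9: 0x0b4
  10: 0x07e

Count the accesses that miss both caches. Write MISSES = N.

MISSES = 4

0: 0x40 (blk 4, set 0) → MISS  vc=[]
1: 0x4b (blk 4, set 0) → L1-HIT  vc=[]
2: 0x4e (blk 4, set 0) → L1-HIT  vc=[]
3: 0x74 (blk 7, set 3) → MISS  vc=[]
4: 0x1b6 (blk 27, set 3) → MISS  vc=[7]
5: 0x4a (blk 4, set 0) → L1-HIT  vc=[7]
6: 0x46 (blk 4, set 0) → L1-HIT  vc=[7]
7: 0x1b9 (blk 27, set 3) → L1-HIT  vc=[7]
8: 0x74 (blk 7, set 3) → VC-HIT  vc=[27]
9: 0xb4 (blk 11, set 3) → MISS  vc=[27, 7]
10: 0x7e (blk 7, set 3) → VC-HIT  vc=[27, 11]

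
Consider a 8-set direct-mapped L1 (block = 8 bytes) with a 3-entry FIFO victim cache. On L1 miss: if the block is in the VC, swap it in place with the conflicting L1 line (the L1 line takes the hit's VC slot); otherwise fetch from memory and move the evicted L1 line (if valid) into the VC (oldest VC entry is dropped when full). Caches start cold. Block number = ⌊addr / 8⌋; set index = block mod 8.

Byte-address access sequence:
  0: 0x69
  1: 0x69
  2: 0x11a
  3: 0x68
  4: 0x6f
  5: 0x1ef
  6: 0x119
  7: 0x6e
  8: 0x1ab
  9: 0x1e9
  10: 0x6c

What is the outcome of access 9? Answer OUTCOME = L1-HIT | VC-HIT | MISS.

  [0] addr=0x69 blk=13 s=5: MISS | VC []
  [1] addr=0x69 blk=13 s=5: L1-HIT | VC []
  [2] addr=0x11a blk=35 s=3: MISS | VC []
  [3] addr=0x68 blk=13 s=5: L1-HIT | VC []
  [4] addr=0x6f blk=13 s=5: L1-HIT | VC []
  [5] addr=0x1ef blk=61 s=5: MISS | VC [13]
  [6] addr=0x119 blk=35 s=3: L1-HIT | VC [13]
  [7] addr=0x6e blk=13 s=5: VC-HIT | VC [61]
  [8] addr=0x1ab blk=53 s=5: MISS | VC [61, 13]
  [9] addr=0x1e9 blk=61 s=5: VC-HIT | VC [53, 13]
  [10] addr=0x6c blk=13 s=5: VC-HIT | VC [53, 61]

OUTCOME = VC-HIT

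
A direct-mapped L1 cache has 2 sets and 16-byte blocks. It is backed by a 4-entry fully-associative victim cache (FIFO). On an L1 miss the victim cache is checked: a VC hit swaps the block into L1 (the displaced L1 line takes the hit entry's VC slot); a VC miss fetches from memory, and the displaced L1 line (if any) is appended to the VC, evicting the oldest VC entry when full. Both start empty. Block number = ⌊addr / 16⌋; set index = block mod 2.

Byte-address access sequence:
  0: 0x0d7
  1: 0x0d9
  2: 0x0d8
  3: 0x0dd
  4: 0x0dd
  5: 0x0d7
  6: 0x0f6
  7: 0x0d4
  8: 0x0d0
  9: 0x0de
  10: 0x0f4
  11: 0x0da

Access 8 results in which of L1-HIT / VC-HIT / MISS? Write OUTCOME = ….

OUTCOME = L1-HIT

0: 0xd7 (blk 13, set 1) → MISS  vc=[]
1: 0xd9 (blk 13, set 1) → L1-HIT  vc=[]
2: 0xd8 (blk 13, set 1) → L1-HIT  vc=[]
3: 0xdd (blk 13, set 1) → L1-HIT  vc=[]
4: 0xdd (blk 13, set 1) → L1-HIT  vc=[]
5: 0xd7 (blk 13, set 1) → L1-HIT  vc=[]
6: 0xf6 (blk 15, set 1) → MISS  vc=[13]
7: 0xd4 (blk 13, set 1) → VC-HIT  vc=[15]
8: 0xd0 (blk 13, set 1) → L1-HIT  vc=[15]
9: 0xde (blk 13, set 1) → L1-HIT  vc=[15]
10: 0xf4 (blk 15, set 1) → VC-HIT  vc=[13]
11: 0xda (blk 13, set 1) → VC-HIT  vc=[15]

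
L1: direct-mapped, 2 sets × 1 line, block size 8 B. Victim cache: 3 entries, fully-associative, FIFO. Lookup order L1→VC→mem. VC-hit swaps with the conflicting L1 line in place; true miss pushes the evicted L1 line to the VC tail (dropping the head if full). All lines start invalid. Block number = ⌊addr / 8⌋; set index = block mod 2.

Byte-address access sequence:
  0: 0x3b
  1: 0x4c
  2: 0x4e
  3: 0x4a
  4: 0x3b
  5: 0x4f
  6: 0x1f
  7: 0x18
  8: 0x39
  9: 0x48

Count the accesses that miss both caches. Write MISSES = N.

MISSES = 3

#0 0x3b→b7/s1 MISS; vc=[]
#1 0x4c→b9/s1 MISS; vc=[7]
#2 0x4e→b9/s1 L1-HIT; vc=[7]
#3 0x4a→b9/s1 L1-HIT; vc=[7]
#4 0x3b→b7/s1 VC-HIT; vc=[9]
#5 0x4f→b9/s1 VC-HIT; vc=[7]
#6 0x1f→b3/s1 MISS; vc=[7,9]
#7 0x18→b3/s1 L1-HIT; vc=[7,9]
#8 0x39→b7/s1 VC-HIT; vc=[3,9]
#9 0x48→b9/s1 VC-HIT; vc=[3,7]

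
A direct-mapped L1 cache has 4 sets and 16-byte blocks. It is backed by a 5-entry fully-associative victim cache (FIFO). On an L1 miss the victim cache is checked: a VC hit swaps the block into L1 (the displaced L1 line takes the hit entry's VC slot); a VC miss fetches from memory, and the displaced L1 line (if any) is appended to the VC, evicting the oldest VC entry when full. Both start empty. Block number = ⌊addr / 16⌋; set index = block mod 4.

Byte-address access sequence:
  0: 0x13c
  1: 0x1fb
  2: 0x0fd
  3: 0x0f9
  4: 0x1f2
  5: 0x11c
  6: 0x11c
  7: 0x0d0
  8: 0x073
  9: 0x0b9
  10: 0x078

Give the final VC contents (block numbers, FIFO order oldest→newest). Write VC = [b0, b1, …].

0: 0x13c (blk 19, set 3) → MISS  vc=[]
1: 0x1fb (blk 31, set 3) → MISS  vc=[19]
2: 0xfd (blk 15, set 3) → MISS  vc=[19, 31]
3: 0xf9 (blk 15, set 3) → L1-HIT  vc=[19, 31]
4: 0x1f2 (blk 31, set 3) → VC-HIT  vc=[19, 15]
5: 0x11c (blk 17, set 1) → MISS  vc=[19, 15]
6: 0x11c (blk 17, set 1) → L1-HIT  vc=[19, 15]
7: 0xd0 (blk 13, set 1) → MISS  vc=[19, 15, 17]
8: 0x73 (blk 7, set 3) → MISS  vc=[19, 15, 17, 31]
9: 0xb9 (blk 11, set 3) → MISS  vc=[19, 15, 17, 31, 7]
10: 0x78 (blk 7, set 3) → VC-HIT  vc=[19, 15, 17, 31, 11]

VC = [19, 15, 17, 31, 11]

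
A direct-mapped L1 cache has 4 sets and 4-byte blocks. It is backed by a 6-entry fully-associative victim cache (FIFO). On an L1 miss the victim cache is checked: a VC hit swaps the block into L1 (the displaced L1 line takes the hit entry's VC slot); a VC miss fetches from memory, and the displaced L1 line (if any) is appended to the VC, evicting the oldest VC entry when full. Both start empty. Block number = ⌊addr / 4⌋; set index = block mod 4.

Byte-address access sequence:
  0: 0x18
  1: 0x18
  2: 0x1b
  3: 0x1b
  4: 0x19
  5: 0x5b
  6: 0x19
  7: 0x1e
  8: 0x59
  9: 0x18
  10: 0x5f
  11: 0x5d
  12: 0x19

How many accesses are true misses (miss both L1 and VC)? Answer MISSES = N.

0: 0x18 (blk 6, set 2) → MISS  vc=[]
1: 0x18 (blk 6, set 2) → L1-HIT  vc=[]
2: 0x1b (blk 6, set 2) → L1-HIT  vc=[]
3: 0x1b (blk 6, set 2) → L1-HIT  vc=[]
4: 0x19 (blk 6, set 2) → L1-HIT  vc=[]
5: 0x5b (blk 22, set 2) → MISS  vc=[6]
6: 0x19 (blk 6, set 2) → VC-HIT  vc=[22]
7: 0x1e (blk 7, set 3) → MISS  vc=[22]
8: 0x59 (blk 22, set 2) → VC-HIT  vc=[6]
9: 0x18 (blk 6, set 2) → VC-HIT  vc=[22]
10: 0x5f (blk 23, set 3) → MISS  vc=[22, 7]
11: 0x5d (blk 23, set 3) → L1-HIT  vc=[22, 7]
12: 0x19 (blk 6, set 2) → L1-HIT  vc=[22, 7]

MISSES = 4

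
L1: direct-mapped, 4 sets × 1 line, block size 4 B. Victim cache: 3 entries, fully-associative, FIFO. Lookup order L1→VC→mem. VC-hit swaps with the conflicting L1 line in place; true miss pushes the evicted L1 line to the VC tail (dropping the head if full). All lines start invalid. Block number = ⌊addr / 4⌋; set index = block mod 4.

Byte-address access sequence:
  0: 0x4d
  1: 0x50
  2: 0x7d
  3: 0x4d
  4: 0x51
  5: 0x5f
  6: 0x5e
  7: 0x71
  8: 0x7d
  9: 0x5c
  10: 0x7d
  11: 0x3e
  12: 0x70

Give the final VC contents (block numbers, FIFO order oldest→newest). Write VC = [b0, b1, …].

#0 0x4d→b19/s3 MISS; vc=[]
#1 0x50→b20/s0 MISS; vc=[]
#2 0x7d→b31/s3 MISS; vc=[19]
#3 0x4d→b19/s3 VC-HIT; vc=[31]
#4 0x51→b20/s0 L1-HIT; vc=[31]
#5 0x5f→b23/s3 MISS; vc=[31,19]
#6 0x5e→b23/s3 L1-HIT; vc=[31,19]
#7 0x71→b28/s0 MISS; vc=[31,19,20]
#8 0x7d→b31/s3 VC-HIT; vc=[23,19,20]
#9 0x5c→b23/s3 VC-HIT; vc=[31,19,20]
#10 0x7d→b31/s3 VC-HIT; vc=[23,19,20]
#11 0x3e→b15/s3 MISS; vc=[19,20,31]
#12 0x70→b28/s0 L1-HIT; vc=[19,20,31]

VC = [19, 20, 31]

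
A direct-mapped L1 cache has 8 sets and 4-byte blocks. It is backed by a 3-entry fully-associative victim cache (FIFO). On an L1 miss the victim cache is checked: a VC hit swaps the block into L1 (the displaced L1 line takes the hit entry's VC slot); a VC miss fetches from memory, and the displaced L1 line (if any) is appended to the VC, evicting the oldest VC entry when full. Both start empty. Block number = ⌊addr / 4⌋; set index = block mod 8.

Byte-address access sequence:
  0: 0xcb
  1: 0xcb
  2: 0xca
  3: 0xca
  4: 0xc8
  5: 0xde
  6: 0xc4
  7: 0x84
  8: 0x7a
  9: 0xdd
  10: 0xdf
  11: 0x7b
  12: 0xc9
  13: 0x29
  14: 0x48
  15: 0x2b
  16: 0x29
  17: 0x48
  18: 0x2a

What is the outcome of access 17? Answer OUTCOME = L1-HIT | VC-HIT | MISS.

0: 0xcb (blk 50, set 2) → MISS  vc=[]
1: 0xcb (blk 50, set 2) → L1-HIT  vc=[]
2: 0xca (blk 50, set 2) → L1-HIT  vc=[]
3: 0xca (blk 50, set 2) → L1-HIT  vc=[]
4: 0xc8 (blk 50, set 2) → L1-HIT  vc=[]
5: 0xde (blk 55, set 7) → MISS  vc=[]
6: 0xc4 (blk 49, set 1) → MISS  vc=[]
7: 0x84 (blk 33, set 1) → MISS  vc=[49]
8: 0x7a (blk 30, set 6) → MISS  vc=[49]
9: 0xdd (blk 55, set 7) → L1-HIT  vc=[49]
10: 0xdf (blk 55, set 7) → L1-HIT  vc=[49]
11: 0x7b (blk 30, set 6) → L1-HIT  vc=[49]
12: 0xc9 (blk 50, set 2) → L1-HIT  vc=[49]
13: 0x29 (blk 10, set 2) → MISS  vc=[49, 50]
14: 0x48 (blk 18, set 2) → MISS  vc=[49, 50, 10]
15: 0x2b (blk 10, set 2) → VC-HIT  vc=[49, 50, 18]
16: 0x29 (blk 10, set 2) → L1-HIT  vc=[49, 50, 18]
17: 0x48 (blk 18, set 2) → VC-HIT  vc=[49, 50, 10]
18: 0x2a (blk 10, set 2) → VC-HIT  vc=[49, 50, 18]

OUTCOME = VC-HIT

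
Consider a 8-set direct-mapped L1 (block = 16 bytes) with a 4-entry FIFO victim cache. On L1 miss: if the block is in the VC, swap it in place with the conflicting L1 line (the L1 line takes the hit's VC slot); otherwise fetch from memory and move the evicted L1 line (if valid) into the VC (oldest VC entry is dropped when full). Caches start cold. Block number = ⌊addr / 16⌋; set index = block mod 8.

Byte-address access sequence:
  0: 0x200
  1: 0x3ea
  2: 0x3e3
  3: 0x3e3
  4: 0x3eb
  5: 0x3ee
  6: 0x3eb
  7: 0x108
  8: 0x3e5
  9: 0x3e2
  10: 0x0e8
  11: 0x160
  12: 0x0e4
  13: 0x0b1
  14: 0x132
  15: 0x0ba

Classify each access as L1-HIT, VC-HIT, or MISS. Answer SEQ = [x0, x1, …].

SEQ = [MISS, MISS, L1-HIT, L1-HIT, L1-HIT, L1-HIT, L1-HIT, MISS, L1-HIT, L1-HIT, MISS, MISS, VC-HIT, MISS, MISS, VC-HIT]

  [0] addr=0x200 blk=32 s=0: MISS | VC []
  [1] addr=0x3ea blk=62 s=6: MISS | VC []
  [2] addr=0x3e3 blk=62 s=6: L1-HIT | VC []
  [3] addr=0x3e3 blk=62 s=6: L1-HIT | VC []
  [4] addr=0x3eb blk=62 s=6: L1-HIT | VC []
  [5] addr=0x3ee blk=62 s=6: L1-HIT | VC []
  [6] addr=0x3eb blk=62 s=6: L1-HIT | VC []
  [7] addr=0x108 blk=16 s=0: MISS | VC [32]
  [8] addr=0x3e5 blk=62 s=6: L1-HIT | VC [32]
  [9] addr=0x3e2 blk=62 s=6: L1-HIT | VC [32]
  [10] addr=0xe8 blk=14 s=6: MISS | VC [32, 62]
  [11] addr=0x160 blk=22 s=6: MISS | VC [32, 62, 14]
  [12] addr=0xe4 blk=14 s=6: VC-HIT | VC [32, 62, 22]
  [13] addr=0xb1 blk=11 s=3: MISS | VC [32, 62, 22]
  [14] addr=0x132 blk=19 s=3: MISS | VC [32, 62, 22, 11]
  [15] addr=0xba blk=11 s=3: VC-HIT | VC [32, 62, 22, 19]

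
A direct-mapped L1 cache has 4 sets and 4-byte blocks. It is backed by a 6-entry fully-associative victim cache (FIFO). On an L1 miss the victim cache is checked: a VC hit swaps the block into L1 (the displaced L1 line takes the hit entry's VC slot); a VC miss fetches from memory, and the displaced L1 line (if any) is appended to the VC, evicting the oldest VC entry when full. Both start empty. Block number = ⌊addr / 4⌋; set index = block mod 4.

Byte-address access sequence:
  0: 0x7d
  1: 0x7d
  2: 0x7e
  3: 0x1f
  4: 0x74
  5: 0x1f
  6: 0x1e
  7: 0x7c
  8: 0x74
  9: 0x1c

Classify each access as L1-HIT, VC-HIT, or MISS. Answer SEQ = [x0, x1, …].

0: 0x7d (blk 31, set 3) → MISS  vc=[]
1: 0x7d (blk 31, set 3) → L1-HIT  vc=[]
2: 0x7e (blk 31, set 3) → L1-HIT  vc=[]
3: 0x1f (blk 7, set 3) → MISS  vc=[31]
4: 0x74 (blk 29, set 1) → MISS  vc=[31]
5: 0x1f (blk 7, set 3) → L1-HIT  vc=[31]
6: 0x1e (blk 7, set 3) → L1-HIT  vc=[31]
7: 0x7c (blk 31, set 3) → VC-HIT  vc=[7]
8: 0x74 (blk 29, set 1) → L1-HIT  vc=[7]
9: 0x1c (blk 7, set 3) → VC-HIT  vc=[31]

SEQ = [MISS, L1-HIT, L1-HIT, MISS, MISS, L1-HIT, L1-HIT, VC-HIT, L1-HIT, VC-HIT]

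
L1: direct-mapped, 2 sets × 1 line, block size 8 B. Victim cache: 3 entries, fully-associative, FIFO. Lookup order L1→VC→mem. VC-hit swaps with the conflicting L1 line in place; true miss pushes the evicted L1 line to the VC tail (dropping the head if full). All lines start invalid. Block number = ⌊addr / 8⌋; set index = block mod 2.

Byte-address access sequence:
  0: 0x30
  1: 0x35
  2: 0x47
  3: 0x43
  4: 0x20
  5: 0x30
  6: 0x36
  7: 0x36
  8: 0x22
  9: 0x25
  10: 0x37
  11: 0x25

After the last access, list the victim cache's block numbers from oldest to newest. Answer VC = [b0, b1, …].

#0 0x30→b6/s0 MISS; vc=[]
#1 0x35→b6/s0 L1-HIT; vc=[]
#2 0x47→b8/s0 MISS; vc=[6]
#3 0x43→b8/s0 L1-HIT; vc=[6]
#4 0x20→b4/s0 MISS; vc=[6,8]
#5 0x30→b6/s0 VC-HIT; vc=[4,8]
#6 0x36→b6/s0 L1-HIT; vc=[4,8]
#7 0x36→b6/s0 L1-HIT; vc=[4,8]
#8 0x22→b4/s0 VC-HIT; vc=[6,8]
#9 0x25→b4/s0 L1-HIT; vc=[6,8]
#10 0x37→b6/s0 VC-HIT; vc=[4,8]
#11 0x25→b4/s0 VC-HIT; vc=[6,8]

VC = [6, 8]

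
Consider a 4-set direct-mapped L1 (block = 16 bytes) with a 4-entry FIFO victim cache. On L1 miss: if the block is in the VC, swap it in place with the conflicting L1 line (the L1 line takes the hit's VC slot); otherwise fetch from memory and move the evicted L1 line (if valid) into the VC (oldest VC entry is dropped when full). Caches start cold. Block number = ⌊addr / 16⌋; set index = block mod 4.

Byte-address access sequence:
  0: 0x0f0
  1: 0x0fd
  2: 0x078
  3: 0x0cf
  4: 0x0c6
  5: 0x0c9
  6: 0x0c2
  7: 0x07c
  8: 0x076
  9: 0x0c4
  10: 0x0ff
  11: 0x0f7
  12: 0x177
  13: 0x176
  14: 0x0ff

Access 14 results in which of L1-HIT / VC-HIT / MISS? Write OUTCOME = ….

0: 0xf0 (blk 15, set 3) → MISS  vc=[]
1: 0xfd (blk 15, set 3) → L1-HIT  vc=[]
2: 0x78 (blk 7, set 3) → MISS  vc=[15]
3: 0xcf (blk 12, set 0) → MISS  vc=[15]
4: 0xc6 (blk 12, set 0) → L1-HIT  vc=[15]
5: 0xc9 (blk 12, set 0) → L1-HIT  vc=[15]
6: 0xc2 (blk 12, set 0) → L1-HIT  vc=[15]
7: 0x7c (blk 7, set 3) → L1-HIT  vc=[15]
8: 0x76 (blk 7, set 3) → L1-HIT  vc=[15]
9: 0xc4 (blk 12, set 0) → L1-HIT  vc=[15]
10: 0xff (blk 15, set 3) → VC-HIT  vc=[7]
11: 0xf7 (blk 15, set 3) → L1-HIT  vc=[7]
12: 0x177 (blk 23, set 3) → MISS  vc=[7, 15]
13: 0x176 (blk 23, set 3) → L1-HIT  vc=[7, 15]
14: 0xff (blk 15, set 3) → VC-HIT  vc=[7, 23]

OUTCOME = VC-HIT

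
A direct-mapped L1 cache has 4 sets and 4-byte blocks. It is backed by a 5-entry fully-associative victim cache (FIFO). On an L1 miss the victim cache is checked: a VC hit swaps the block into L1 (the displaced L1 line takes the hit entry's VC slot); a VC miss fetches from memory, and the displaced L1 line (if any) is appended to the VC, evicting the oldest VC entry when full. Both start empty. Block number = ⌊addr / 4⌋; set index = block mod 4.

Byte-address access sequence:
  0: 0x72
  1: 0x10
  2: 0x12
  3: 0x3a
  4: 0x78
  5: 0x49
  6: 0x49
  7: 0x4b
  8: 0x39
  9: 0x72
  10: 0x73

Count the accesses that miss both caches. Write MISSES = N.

MISSES = 5

#0 0x72→b28/s0 MISS; vc=[]
#1 0x10→b4/s0 MISS; vc=[28]
#2 0x12→b4/s0 L1-HIT; vc=[28]
#3 0x3a→b14/s2 MISS; vc=[28]
#4 0x78→b30/s2 MISS; vc=[28,14]
#5 0x49→b18/s2 MISS; vc=[28,14,30]
#6 0x49→b18/s2 L1-HIT; vc=[28,14,30]
#7 0x4b→b18/s2 L1-HIT; vc=[28,14,30]
#8 0x39→b14/s2 VC-HIT; vc=[28,18,30]
#9 0x72→b28/s0 VC-HIT; vc=[4,18,30]
#10 0x73→b28/s0 L1-HIT; vc=[4,18,30]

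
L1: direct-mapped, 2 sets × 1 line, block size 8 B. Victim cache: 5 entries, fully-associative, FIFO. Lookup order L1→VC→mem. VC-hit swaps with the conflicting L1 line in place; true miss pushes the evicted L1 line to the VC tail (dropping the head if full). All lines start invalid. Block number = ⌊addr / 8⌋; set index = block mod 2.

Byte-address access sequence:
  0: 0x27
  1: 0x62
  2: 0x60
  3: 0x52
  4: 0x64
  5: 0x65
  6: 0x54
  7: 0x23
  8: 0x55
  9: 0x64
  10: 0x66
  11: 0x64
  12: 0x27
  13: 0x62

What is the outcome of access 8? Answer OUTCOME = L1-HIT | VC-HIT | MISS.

#0 0x27→b4/s0 MISS; vc=[]
#1 0x62→b12/s0 MISS; vc=[4]
#2 0x60→b12/s0 L1-HIT; vc=[4]
#3 0x52→b10/s0 MISS; vc=[4,12]
#4 0x64→b12/s0 VC-HIT; vc=[4,10]
#5 0x65→b12/s0 L1-HIT; vc=[4,10]
#6 0x54→b10/s0 VC-HIT; vc=[4,12]
#7 0x23→b4/s0 VC-HIT; vc=[10,12]
#8 0x55→b10/s0 VC-HIT; vc=[4,12]
#9 0x64→b12/s0 VC-HIT; vc=[4,10]
#10 0x66→b12/s0 L1-HIT; vc=[4,10]
#11 0x64→b12/s0 L1-HIT; vc=[4,10]
#12 0x27→b4/s0 VC-HIT; vc=[12,10]
#13 0x62→b12/s0 VC-HIT; vc=[4,10]

OUTCOME = VC-HIT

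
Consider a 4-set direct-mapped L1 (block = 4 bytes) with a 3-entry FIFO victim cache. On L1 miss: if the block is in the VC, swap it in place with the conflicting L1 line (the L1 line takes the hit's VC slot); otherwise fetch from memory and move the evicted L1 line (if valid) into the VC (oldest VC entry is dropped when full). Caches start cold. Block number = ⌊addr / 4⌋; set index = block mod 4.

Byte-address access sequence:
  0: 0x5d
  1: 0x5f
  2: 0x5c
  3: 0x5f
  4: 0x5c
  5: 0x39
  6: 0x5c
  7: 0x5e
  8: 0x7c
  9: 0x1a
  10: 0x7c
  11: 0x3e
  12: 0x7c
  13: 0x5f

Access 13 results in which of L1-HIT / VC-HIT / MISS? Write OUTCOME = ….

OUTCOME = VC-HIT

  [0] addr=0x5d blk=23 s=3: MISS | VC []
  [1] addr=0x5f blk=23 s=3: L1-HIT | VC []
  [2] addr=0x5c blk=23 s=3: L1-HIT | VC []
  [3] addr=0x5f blk=23 s=3: L1-HIT | VC []
  [4] addr=0x5c blk=23 s=3: L1-HIT | VC []
  [5] addr=0x39 blk=14 s=2: MISS | VC []
  [6] addr=0x5c blk=23 s=3: L1-HIT | VC []
  [7] addr=0x5e blk=23 s=3: L1-HIT | VC []
  [8] addr=0x7c blk=31 s=3: MISS | VC [23]
  [9] addr=0x1a blk=6 s=2: MISS | VC [23, 14]
  [10] addr=0x7c blk=31 s=3: L1-HIT | VC [23, 14]
  [11] addr=0x3e blk=15 s=3: MISS | VC [23, 14, 31]
  [12] addr=0x7c blk=31 s=3: VC-HIT | VC [23, 14, 15]
  [13] addr=0x5f blk=23 s=3: VC-HIT | VC [31, 14, 15]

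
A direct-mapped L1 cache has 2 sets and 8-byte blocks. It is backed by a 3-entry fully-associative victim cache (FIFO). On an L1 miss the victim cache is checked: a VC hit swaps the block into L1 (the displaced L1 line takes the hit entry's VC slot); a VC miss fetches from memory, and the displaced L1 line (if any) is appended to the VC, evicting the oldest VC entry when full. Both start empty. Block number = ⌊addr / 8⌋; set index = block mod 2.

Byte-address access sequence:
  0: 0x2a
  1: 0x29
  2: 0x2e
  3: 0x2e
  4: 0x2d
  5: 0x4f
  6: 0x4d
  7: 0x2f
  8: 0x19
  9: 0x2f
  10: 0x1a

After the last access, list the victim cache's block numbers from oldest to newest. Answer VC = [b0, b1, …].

VC = [9, 5]

#0 0x2a→b5/s1 MISS; vc=[]
#1 0x29→b5/s1 L1-HIT; vc=[]
#2 0x2e→b5/s1 L1-HIT; vc=[]
#3 0x2e→b5/s1 L1-HIT; vc=[]
#4 0x2d→b5/s1 L1-HIT; vc=[]
#5 0x4f→b9/s1 MISS; vc=[5]
#6 0x4d→b9/s1 L1-HIT; vc=[5]
#7 0x2f→b5/s1 VC-HIT; vc=[9]
#8 0x19→b3/s1 MISS; vc=[9,5]
#9 0x2f→b5/s1 VC-HIT; vc=[9,3]
#10 0x1a→b3/s1 VC-HIT; vc=[9,5]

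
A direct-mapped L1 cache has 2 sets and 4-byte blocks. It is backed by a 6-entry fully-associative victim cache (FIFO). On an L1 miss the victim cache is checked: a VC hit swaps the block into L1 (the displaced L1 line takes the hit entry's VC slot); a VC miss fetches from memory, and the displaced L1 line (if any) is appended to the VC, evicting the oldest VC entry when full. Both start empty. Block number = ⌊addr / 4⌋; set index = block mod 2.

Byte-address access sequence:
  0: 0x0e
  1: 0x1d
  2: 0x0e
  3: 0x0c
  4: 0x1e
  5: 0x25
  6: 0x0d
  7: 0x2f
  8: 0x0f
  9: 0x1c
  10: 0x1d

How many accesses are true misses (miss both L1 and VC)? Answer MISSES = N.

MISSES = 4

  [0] addr=0xe blk=3 s=1: MISS | VC []
  [1] addr=0x1d blk=7 s=1: MISS | VC [3]
  [2] addr=0xe blk=3 s=1: VC-HIT | VC [7]
  [3] addr=0xc blk=3 s=1: L1-HIT | VC [7]
  [4] addr=0x1e blk=7 s=1: VC-HIT | VC [3]
  [5] addr=0x25 blk=9 s=1: MISS | VC [3, 7]
  [6] addr=0xd blk=3 s=1: VC-HIT | VC [9, 7]
  [7] addr=0x2f blk=11 s=1: MISS | VC [9, 7, 3]
  [8] addr=0xf blk=3 s=1: VC-HIT | VC [9, 7, 11]
  [9] addr=0x1c blk=7 s=1: VC-HIT | VC [9, 3, 11]
  [10] addr=0x1d blk=7 s=1: L1-HIT | VC [9, 3, 11]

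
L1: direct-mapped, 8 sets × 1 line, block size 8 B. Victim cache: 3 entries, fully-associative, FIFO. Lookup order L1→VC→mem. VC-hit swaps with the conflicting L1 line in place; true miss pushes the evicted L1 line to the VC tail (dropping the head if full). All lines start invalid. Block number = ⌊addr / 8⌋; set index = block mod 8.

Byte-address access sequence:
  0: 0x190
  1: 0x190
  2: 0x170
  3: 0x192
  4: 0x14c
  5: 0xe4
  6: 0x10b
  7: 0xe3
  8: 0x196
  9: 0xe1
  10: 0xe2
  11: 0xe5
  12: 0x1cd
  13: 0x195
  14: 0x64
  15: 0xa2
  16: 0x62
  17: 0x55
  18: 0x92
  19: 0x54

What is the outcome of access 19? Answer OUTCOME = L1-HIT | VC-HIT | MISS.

  [0] addr=0x190 blk=50 s=2: MISS | VC []
  [1] addr=0x190 blk=50 s=2: L1-HIT | VC []
  [2] addr=0x170 blk=46 s=6: MISS | VC []
  [3] addr=0x192 blk=50 s=2: L1-HIT | VC []
  [4] addr=0x14c blk=41 s=1: MISS | VC []
  [5] addr=0xe4 blk=28 s=4: MISS | VC []
  [6] addr=0x10b blk=33 s=1: MISS | VC [41]
  [7] addr=0xe3 blk=28 s=4: L1-HIT | VC [41]
  [8] addr=0x196 blk=50 s=2: L1-HIT | VC [41]
  [9] addr=0xe1 blk=28 s=4: L1-HIT | VC [41]
  [10] addr=0xe2 blk=28 s=4: L1-HIT | VC [41]
  [11] addr=0xe5 blk=28 s=4: L1-HIT | VC [41]
  [12] addr=0x1cd blk=57 s=1: MISS | VC [41, 33]
  [13] addr=0x195 blk=50 s=2: L1-HIT | VC [41, 33]
  [14] addr=0x64 blk=12 s=4: MISS | VC [41, 33, 28]
  [15] addr=0xa2 blk=20 s=4: MISS | VC [33, 28, 12]
  [16] addr=0x62 blk=12 s=4: VC-HIT | VC [33, 28, 20]
  [17] addr=0x55 blk=10 s=2: MISS | VC [28, 20, 50]
  [18] addr=0x92 blk=18 s=2: MISS | VC [20, 50, 10]
  [19] addr=0x54 blk=10 s=2: VC-HIT | VC [20, 50, 18]

OUTCOME = VC-HIT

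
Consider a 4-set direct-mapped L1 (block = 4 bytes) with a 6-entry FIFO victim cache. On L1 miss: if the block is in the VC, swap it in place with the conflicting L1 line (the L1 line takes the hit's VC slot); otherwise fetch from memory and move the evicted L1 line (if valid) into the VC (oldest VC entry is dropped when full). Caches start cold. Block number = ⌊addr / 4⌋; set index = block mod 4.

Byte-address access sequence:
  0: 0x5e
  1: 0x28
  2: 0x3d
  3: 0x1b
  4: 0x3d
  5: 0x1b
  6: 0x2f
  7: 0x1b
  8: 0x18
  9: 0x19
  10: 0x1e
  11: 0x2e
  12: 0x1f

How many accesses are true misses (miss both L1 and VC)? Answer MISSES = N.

0: 0x5e (blk 23, set 3) → MISS  vc=[]
1: 0x28 (blk 10, set 2) → MISS  vc=[]
2: 0x3d (blk 15, set 3) → MISS  vc=[23]
3: 0x1b (blk 6, set 2) → MISS  vc=[23, 10]
4: 0x3d (blk 15, set 3) → L1-HIT  vc=[23, 10]
5: 0x1b (blk 6, set 2) → L1-HIT  vc=[23, 10]
6: 0x2f (blk 11, set 3) → MISS  vc=[23, 10, 15]
7: 0x1b (blk 6, set 2) → L1-HIT  vc=[23, 10, 15]
8: 0x18 (blk 6, set 2) → L1-HIT  vc=[23, 10, 15]
9: 0x19 (blk 6, set 2) → L1-HIT  vc=[23, 10, 15]
10: 0x1e (blk 7, set 3) → MISS  vc=[23, 10, 15, 11]
11: 0x2e (blk 11, set 3) → VC-HIT  vc=[23, 10, 15, 7]
12: 0x1f (blk 7, set 3) → VC-HIT  vc=[23, 10, 15, 11]

MISSES = 6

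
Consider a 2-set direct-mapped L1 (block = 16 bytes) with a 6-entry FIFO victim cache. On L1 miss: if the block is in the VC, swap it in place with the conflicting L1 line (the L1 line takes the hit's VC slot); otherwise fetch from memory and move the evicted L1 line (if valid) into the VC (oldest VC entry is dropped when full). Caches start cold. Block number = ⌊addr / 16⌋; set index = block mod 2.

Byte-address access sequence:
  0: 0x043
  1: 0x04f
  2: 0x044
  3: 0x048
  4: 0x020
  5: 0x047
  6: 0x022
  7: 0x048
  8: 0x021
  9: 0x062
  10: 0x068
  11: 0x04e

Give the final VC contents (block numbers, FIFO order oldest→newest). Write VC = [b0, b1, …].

0: 0x43 (blk 4, set 0) → MISS  vc=[]
1: 0x4f (blk 4, set 0) → L1-HIT  vc=[]
2: 0x44 (blk 4, set 0) → L1-HIT  vc=[]
3: 0x48 (blk 4, set 0) → L1-HIT  vc=[]
4: 0x20 (blk 2, set 0) → MISS  vc=[4]
5: 0x47 (blk 4, set 0) → VC-HIT  vc=[2]
6: 0x22 (blk 2, set 0) → VC-HIT  vc=[4]
7: 0x48 (blk 4, set 0) → VC-HIT  vc=[2]
8: 0x21 (blk 2, set 0) → VC-HIT  vc=[4]
9: 0x62 (blk 6, set 0) → MISS  vc=[4, 2]
10: 0x68 (blk 6, set 0) → L1-HIT  vc=[4, 2]
11: 0x4e (blk 4, set 0) → VC-HIT  vc=[6, 2]

VC = [6, 2]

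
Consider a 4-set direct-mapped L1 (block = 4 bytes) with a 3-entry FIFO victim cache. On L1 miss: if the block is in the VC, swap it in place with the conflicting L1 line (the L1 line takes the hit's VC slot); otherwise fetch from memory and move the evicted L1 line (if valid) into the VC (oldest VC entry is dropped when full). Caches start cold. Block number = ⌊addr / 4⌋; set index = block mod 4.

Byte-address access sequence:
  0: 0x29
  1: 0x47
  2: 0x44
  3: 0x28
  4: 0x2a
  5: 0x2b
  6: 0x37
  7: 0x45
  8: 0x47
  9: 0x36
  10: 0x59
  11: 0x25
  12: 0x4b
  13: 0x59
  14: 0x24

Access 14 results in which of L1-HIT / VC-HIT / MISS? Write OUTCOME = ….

  [0] addr=0x29 blk=10 s=2: MISS | VC []
  [1] addr=0x47 blk=17 s=1: MISS | VC []
  [2] addr=0x44 blk=17 s=1: L1-HIT | VC []
  [3] addr=0x28 blk=10 s=2: L1-HIT | VC []
  [4] addr=0x2a blk=10 s=2: L1-HIT | VC []
  [5] addr=0x2b blk=10 s=2: L1-HIT | VC []
  [6] addr=0x37 blk=13 s=1: MISS | VC [17]
  [7] addr=0x45 blk=17 s=1: VC-HIT | VC [13]
  [8] addr=0x47 blk=17 s=1: L1-HIT | VC [13]
  [9] addr=0x36 blk=13 s=1: VC-HIT | VC [17]
  [10] addr=0x59 blk=22 s=2: MISS | VC [17, 10]
  [11] addr=0x25 blk=9 s=1: MISS | VC [17, 10, 13]
  [12] addr=0x4b blk=18 s=2: MISS | VC [10, 13, 22]
  [13] addr=0x59 blk=22 s=2: VC-HIT | VC [10, 13, 18]
  [14] addr=0x24 blk=9 s=1: L1-HIT | VC [10, 13, 18]

OUTCOME = L1-HIT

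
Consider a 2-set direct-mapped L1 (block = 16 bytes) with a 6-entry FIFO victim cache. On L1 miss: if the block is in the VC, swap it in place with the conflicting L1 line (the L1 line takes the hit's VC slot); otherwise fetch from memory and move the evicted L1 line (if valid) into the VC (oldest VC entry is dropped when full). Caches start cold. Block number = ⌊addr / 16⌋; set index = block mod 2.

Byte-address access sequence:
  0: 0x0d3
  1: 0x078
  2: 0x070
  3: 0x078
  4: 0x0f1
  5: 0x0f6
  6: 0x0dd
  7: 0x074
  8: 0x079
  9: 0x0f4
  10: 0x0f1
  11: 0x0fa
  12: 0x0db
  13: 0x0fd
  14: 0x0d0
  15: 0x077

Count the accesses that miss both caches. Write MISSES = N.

  [0] addr=0xd3 blk=13 s=1: MISS | VC []
  [1] addr=0x78 blk=7 s=1: MISS | VC [13]
  [2] addr=0x70 blk=7 s=1: L1-HIT | VC [13]
  [3] addr=0x78 blk=7 s=1: L1-HIT | VC [13]
  [4] addr=0xf1 blk=15 s=1: MISS | VC [13, 7]
  [5] addr=0xf6 blk=15 s=1: L1-HIT | VC [13, 7]
  [6] addr=0xdd blk=13 s=1: VC-HIT | VC [15, 7]
  [7] addr=0x74 blk=7 s=1: VC-HIT | VC [15, 13]
  [8] addr=0x79 blk=7 s=1: L1-HIT | VC [15, 13]
  [9] addr=0xf4 blk=15 s=1: VC-HIT | VC [7, 13]
  [10] addr=0xf1 blk=15 s=1: L1-HIT | VC [7, 13]
  [11] addr=0xfa blk=15 s=1: L1-HIT | VC [7, 13]
  [12] addr=0xdb blk=13 s=1: VC-HIT | VC [7, 15]
  [13] addr=0xfd blk=15 s=1: VC-HIT | VC [7, 13]
  [14] addr=0xd0 blk=13 s=1: VC-HIT | VC [7, 15]
  [15] addr=0x77 blk=7 s=1: VC-HIT | VC [13, 15]

MISSES = 3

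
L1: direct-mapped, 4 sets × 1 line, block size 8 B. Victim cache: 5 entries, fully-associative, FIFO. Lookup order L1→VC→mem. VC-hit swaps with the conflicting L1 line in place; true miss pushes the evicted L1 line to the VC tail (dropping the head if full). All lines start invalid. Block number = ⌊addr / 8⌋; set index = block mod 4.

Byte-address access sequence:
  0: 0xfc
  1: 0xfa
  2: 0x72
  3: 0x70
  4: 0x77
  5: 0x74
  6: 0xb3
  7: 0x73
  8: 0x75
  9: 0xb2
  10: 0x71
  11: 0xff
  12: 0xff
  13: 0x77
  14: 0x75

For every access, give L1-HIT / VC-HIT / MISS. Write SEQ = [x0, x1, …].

#0 0xfc→b31/s3 MISS; vc=[]
#1 0xfa→b31/s3 L1-HIT; vc=[]
#2 0x72→b14/s2 MISS; vc=[]
#3 0x70→b14/s2 L1-HIT; vc=[]
#4 0x77→b14/s2 L1-HIT; vc=[]
#5 0x74→b14/s2 L1-HIT; vc=[]
#6 0xb3→b22/s2 MISS; vc=[14]
#7 0x73→b14/s2 VC-HIT; vc=[22]
#8 0x75→b14/s2 L1-HIT; vc=[22]
#9 0xb2→b22/s2 VC-HIT; vc=[14]
#10 0x71→b14/s2 VC-HIT; vc=[22]
#11 0xff→b31/s3 L1-HIT; vc=[22]
#12 0xff→b31/s3 L1-HIT; vc=[22]
#13 0x77→b14/s2 L1-HIT; vc=[22]
#14 0x75→b14/s2 L1-HIT; vc=[22]

SEQ = [MISS, L1-HIT, MISS, L1-HIT, L1-HIT, L1-HIT, MISS, VC-HIT, L1-HIT, VC-HIT, VC-HIT, L1-HIT, L1-HIT, L1-HIT, L1-HIT]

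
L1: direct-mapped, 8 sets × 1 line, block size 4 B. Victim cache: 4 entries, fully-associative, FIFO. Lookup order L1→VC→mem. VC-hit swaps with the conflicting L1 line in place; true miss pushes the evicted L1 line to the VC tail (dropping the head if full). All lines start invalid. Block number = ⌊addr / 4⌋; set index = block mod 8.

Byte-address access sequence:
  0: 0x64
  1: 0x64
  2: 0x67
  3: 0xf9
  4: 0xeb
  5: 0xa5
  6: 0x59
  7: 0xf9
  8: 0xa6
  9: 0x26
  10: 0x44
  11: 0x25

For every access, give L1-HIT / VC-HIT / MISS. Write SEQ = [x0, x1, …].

SEQ = [MISS, L1-HIT, L1-HIT, MISS, MISS, MISS, MISS, VC-HIT, L1-HIT, MISS, MISS, VC-HIT]

0: 0x64 (blk 25, set 1) → MISS  vc=[]
1: 0x64 (blk 25, set 1) → L1-HIT  vc=[]
2: 0x67 (blk 25, set 1) → L1-HIT  vc=[]
3: 0xf9 (blk 62, set 6) → MISS  vc=[]
4: 0xeb (blk 58, set 2) → MISS  vc=[]
5: 0xa5 (blk 41, set 1) → MISS  vc=[25]
6: 0x59 (blk 22, set 6) → MISS  vc=[25, 62]
7: 0xf9 (blk 62, set 6) → VC-HIT  vc=[25, 22]
8: 0xa6 (blk 41, set 1) → L1-HIT  vc=[25, 22]
9: 0x26 (blk 9, set 1) → MISS  vc=[25, 22, 41]
10: 0x44 (blk 17, set 1) → MISS  vc=[25, 22, 41, 9]
11: 0x25 (blk 9, set 1) → VC-HIT  vc=[25, 22, 41, 17]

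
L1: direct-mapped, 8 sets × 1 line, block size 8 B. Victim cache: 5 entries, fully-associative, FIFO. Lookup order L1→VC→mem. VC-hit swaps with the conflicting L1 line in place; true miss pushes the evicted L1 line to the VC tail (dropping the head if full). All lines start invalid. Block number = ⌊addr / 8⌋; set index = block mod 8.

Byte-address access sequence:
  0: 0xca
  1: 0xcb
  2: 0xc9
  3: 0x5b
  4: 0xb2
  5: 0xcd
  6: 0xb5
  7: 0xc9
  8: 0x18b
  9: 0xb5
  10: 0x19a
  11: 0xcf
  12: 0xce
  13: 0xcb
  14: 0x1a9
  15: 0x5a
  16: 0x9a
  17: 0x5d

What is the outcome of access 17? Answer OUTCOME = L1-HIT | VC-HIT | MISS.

  [0] addr=0xca blk=25 s=1: MISS | VC []
  [1] addr=0xcb blk=25 s=1: L1-HIT | VC []
  [2] addr=0xc9 blk=25 s=1: L1-HIT | VC []
  [3] addr=0x5b blk=11 s=3: MISS | VC []
  [4] addr=0xb2 blk=22 s=6: MISS | VC []
  [5] addr=0xcd blk=25 s=1: L1-HIT | VC []
  [6] addr=0xb5 blk=22 s=6: L1-HIT | VC []
  [7] addr=0xc9 blk=25 s=1: L1-HIT | VC []
  [8] addr=0x18b blk=49 s=1: MISS | VC [25]
  [9] addr=0xb5 blk=22 s=6: L1-HIT | VC [25]
  [10] addr=0x19a blk=51 s=3: MISS | VC [25, 11]
  [11] addr=0xcf blk=25 s=1: VC-HIT | VC [49, 11]
  [12] addr=0xce blk=25 s=1: L1-HIT | VC [49, 11]
  [13] addr=0xcb blk=25 s=1: L1-HIT | VC [49, 11]
  [14] addr=0x1a9 blk=53 s=5: MISS | VC [49, 11]
  [15] addr=0x5a blk=11 s=3: VC-HIT | VC [49, 51]
  [16] addr=0x9a blk=19 s=3: MISS | VC [49, 51, 11]
  [17] addr=0x5d blk=11 s=3: VC-HIT | VC [49, 51, 19]

OUTCOME = VC-HIT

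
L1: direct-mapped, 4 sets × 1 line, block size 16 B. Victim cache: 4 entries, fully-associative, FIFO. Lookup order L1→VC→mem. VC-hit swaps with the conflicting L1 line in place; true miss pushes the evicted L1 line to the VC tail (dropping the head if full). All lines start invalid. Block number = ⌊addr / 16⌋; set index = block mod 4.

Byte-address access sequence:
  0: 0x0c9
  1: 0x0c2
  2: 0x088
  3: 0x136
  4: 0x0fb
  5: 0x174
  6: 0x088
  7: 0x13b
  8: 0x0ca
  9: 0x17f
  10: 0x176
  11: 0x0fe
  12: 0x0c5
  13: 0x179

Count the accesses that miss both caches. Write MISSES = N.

  [0] addr=0xc9 blk=12 s=0: MISS | VC []
  [1] addr=0xc2 blk=12 s=0: L1-HIT | VC []
  [2] addr=0x88 blk=8 s=0: MISS | VC [12]
  [3] addr=0x136 blk=19 s=3: MISS | VC [12]
  [4] addr=0xfb blk=15 s=3: MISS | VC [12, 19]
  [5] addr=0x174 blk=23 s=3: MISS | VC [12, 19, 15]
  [6] addr=0x88 blk=8 s=0: L1-HIT | VC [12, 19, 15]
  [7] addr=0x13b blk=19 s=3: VC-HIT | VC [12, 23, 15]
  [8] addr=0xca blk=12 s=0: VC-HIT | VC [8, 23, 15]
  [9] addr=0x17f blk=23 s=3: VC-HIT | VC [8, 19, 15]
  [10] addr=0x176 blk=23 s=3: L1-HIT | VC [8, 19, 15]
  [11] addr=0xfe blk=15 s=3: VC-HIT | VC [8, 19, 23]
  [12] addr=0xc5 blk=12 s=0: L1-HIT | VC [8, 19, 23]
  [13] addr=0x179 blk=23 s=3: VC-HIT | VC [8, 19, 15]

MISSES = 5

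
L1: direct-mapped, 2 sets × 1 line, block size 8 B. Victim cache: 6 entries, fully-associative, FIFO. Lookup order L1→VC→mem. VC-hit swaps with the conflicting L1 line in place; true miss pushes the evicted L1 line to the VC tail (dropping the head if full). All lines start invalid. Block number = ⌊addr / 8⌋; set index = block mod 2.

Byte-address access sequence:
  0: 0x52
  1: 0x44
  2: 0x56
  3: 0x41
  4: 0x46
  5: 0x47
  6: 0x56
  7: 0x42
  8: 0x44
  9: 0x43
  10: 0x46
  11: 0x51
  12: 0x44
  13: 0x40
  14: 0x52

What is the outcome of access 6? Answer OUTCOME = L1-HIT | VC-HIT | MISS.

OUTCOME = VC-HIT

#0 0x52→b10/s0 MISS; vc=[]
#1 0x44→b8/s0 MISS; vc=[10]
#2 0x56→b10/s0 VC-HIT; vc=[8]
#3 0x41→b8/s0 VC-HIT; vc=[10]
#4 0x46→b8/s0 L1-HIT; vc=[10]
#5 0x47→b8/s0 L1-HIT; vc=[10]
#6 0x56→b10/s0 VC-HIT; vc=[8]
#7 0x42→b8/s0 VC-HIT; vc=[10]
#8 0x44→b8/s0 L1-HIT; vc=[10]
#9 0x43→b8/s0 L1-HIT; vc=[10]
#10 0x46→b8/s0 L1-HIT; vc=[10]
#11 0x51→b10/s0 VC-HIT; vc=[8]
#12 0x44→b8/s0 VC-HIT; vc=[10]
#13 0x40→b8/s0 L1-HIT; vc=[10]
#14 0x52→b10/s0 VC-HIT; vc=[8]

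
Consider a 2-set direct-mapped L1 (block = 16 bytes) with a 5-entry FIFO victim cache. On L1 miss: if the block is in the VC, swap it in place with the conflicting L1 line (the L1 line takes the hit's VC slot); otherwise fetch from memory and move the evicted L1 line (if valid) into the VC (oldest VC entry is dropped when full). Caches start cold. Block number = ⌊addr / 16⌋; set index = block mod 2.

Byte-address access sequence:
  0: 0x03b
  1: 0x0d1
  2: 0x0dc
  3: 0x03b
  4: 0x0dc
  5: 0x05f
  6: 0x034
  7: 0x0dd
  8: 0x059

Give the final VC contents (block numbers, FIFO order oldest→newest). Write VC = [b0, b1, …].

VC = [13, 3]

#0 0x3b→b3/s1 MISS; vc=[]
#1 0xd1→b13/s1 MISS; vc=[3]
#2 0xdc→b13/s1 L1-HIT; vc=[3]
#3 0x3b→b3/s1 VC-HIT; vc=[13]
#4 0xdc→b13/s1 VC-HIT; vc=[3]
#5 0x5f→b5/s1 MISS; vc=[3,13]
#6 0x34→b3/s1 VC-HIT; vc=[5,13]
#7 0xdd→b13/s1 VC-HIT; vc=[5,3]
#8 0x59→b5/s1 VC-HIT; vc=[13,3]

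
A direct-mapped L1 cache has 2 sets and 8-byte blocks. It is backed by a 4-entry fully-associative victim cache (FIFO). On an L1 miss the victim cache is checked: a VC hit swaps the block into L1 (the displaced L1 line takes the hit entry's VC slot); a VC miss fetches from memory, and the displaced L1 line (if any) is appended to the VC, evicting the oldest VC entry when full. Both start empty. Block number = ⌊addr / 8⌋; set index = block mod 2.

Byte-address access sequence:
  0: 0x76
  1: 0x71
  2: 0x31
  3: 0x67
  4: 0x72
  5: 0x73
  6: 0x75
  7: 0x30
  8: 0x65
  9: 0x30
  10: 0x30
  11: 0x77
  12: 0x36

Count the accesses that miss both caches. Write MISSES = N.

#0 0x76→b14/s0 MISS; vc=[]
#1 0x71→b14/s0 L1-HIT; vc=[]
#2 0x31→b6/s0 MISS; vc=[14]
#3 0x67→b12/s0 MISS; vc=[14,6]
#4 0x72→b14/s0 VC-HIT; vc=[12,6]
#5 0x73→b14/s0 L1-HIT; vc=[12,6]
#6 0x75→b14/s0 L1-HIT; vc=[12,6]
#7 0x30→b6/s0 VC-HIT; vc=[12,14]
#8 0x65→b12/s0 VC-HIT; vc=[6,14]
#9 0x30→b6/s0 VC-HIT; vc=[12,14]
#10 0x30→b6/s0 L1-HIT; vc=[12,14]
#11 0x77→b14/s0 VC-HIT; vc=[12,6]
#12 0x36→b6/s0 VC-HIT; vc=[12,14]

MISSES = 3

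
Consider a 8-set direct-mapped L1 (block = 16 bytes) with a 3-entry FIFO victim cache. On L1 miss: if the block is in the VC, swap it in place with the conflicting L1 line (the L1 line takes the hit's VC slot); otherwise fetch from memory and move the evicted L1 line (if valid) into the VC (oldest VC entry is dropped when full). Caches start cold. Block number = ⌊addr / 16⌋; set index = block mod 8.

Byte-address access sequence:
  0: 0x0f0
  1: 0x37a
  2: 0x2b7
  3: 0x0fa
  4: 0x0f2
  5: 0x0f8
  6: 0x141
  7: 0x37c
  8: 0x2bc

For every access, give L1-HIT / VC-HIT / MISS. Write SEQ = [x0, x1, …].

SEQ = [MISS, MISS, MISS, VC-HIT, L1-HIT, L1-HIT, MISS, VC-HIT, L1-HIT]

  [0] addr=0xf0 blk=15 s=7: MISS | VC []
  [1] addr=0x37a blk=55 s=7: MISS | VC [15]
  [2] addr=0x2b7 blk=43 s=3: MISS | VC [15]
  [3] addr=0xfa blk=15 s=7: VC-HIT | VC [55]
  [4] addr=0xf2 blk=15 s=7: L1-HIT | VC [55]
  [5] addr=0xf8 blk=15 s=7: L1-HIT | VC [55]
  [6] addr=0x141 blk=20 s=4: MISS | VC [55]
  [7] addr=0x37c blk=55 s=7: VC-HIT | VC [15]
  [8] addr=0x2bc blk=43 s=3: L1-HIT | VC [15]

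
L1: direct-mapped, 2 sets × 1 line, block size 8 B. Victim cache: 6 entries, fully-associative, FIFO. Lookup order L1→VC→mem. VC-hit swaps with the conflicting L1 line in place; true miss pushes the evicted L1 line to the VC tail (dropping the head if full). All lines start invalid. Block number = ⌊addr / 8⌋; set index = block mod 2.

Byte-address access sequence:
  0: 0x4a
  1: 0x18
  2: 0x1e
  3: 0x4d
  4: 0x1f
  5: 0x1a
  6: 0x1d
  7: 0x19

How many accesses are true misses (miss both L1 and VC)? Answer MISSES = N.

0: 0x4a (blk 9, set 1) → MISS  vc=[]
1: 0x18 (blk 3, set 1) → MISS  vc=[9]
2: 0x1e (blk 3, set 1) → L1-HIT  vc=[9]
3: 0x4d (blk 9, set 1) → VC-HIT  vc=[3]
4: 0x1f (blk 3, set 1) → VC-HIT  vc=[9]
5: 0x1a (blk 3, set 1) → L1-HIT  vc=[9]
6: 0x1d (blk 3, set 1) → L1-HIT  vc=[9]
7: 0x19 (blk 3, set 1) → L1-HIT  vc=[9]

MISSES = 2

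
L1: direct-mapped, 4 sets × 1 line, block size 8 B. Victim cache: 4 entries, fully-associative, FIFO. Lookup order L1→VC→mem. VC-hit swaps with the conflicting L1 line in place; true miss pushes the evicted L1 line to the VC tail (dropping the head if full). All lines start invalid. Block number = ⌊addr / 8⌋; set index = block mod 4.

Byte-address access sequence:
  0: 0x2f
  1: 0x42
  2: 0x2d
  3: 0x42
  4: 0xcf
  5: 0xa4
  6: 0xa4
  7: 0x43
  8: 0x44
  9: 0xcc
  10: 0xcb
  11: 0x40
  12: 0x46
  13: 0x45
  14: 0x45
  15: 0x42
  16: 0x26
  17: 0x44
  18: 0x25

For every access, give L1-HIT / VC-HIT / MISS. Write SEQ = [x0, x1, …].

SEQ = [MISS, MISS, L1-HIT, L1-HIT, MISS, MISS, L1-HIT, VC-HIT, L1-HIT, L1-HIT, L1-HIT, L1-HIT, L1-HIT, L1-HIT, L1-HIT, L1-HIT, MISS, VC-HIT, VC-HIT]

#0 0x2f→b5/s1 MISS; vc=[]
#1 0x42→b8/s0 MISS; vc=[]
#2 0x2d→b5/s1 L1-HIT; vc=[]
#3 0x42→b8/s0 L1-HIT; vc=[]
#4 0xcf→b25/s1 MISS; vc=[5]
#5 0xa4→b20/s0 MISS; vc=[5,8]
#6 0xa4→b20/s0 L1-HIT; vc=[5,8]
#7 0x43→b8/s0 VC-HIT; vc=[5,20]
#8 0x44→b8/s0 L1-HIT; vc=[5,20]
#9 0xcc→b25/s1 L1-HIT; vc=[5,20]
#10 0xcb→b25/s1 L1-HIT; vc=[5,20]
#11 0x40→b8/s0 L1-HIT; vc=[5,20]
#12 0x46→b8/s0 L1-HIT; vc=[5,20]
#13 0x45→b8/s0 L1-HIT; vc=[5,20]
#14 0x45→b8/s0 L1-HIT; vc=[5,20]
#15 0x42→b8/s0 L1-HIT; vc=[5,20]
#16 0x26→b4/s0 MISS; vc=[5,20,8]
#17 0x44→b8/s0 VC-HIT; vc=[5,20,4]
#18 0x25→b4/s0 VC-HIT; vc=[5,20,8]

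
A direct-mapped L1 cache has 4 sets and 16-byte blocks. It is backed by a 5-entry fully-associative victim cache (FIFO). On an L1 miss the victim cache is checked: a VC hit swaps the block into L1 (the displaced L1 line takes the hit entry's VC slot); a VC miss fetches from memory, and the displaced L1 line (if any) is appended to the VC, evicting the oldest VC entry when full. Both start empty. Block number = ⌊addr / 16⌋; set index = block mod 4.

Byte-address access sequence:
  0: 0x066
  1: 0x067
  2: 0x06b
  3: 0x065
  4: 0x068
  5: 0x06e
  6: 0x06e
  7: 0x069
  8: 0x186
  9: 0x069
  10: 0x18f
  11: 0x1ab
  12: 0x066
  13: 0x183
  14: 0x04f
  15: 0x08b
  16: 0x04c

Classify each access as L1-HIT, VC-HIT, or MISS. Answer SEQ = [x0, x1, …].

  [0] addr=0x66 blk=6 s=2: MISS | VC []
  [1] addr=0x67 blk=6 s=2: L1-HIT | VC []
  [2] addr=0x6b blk=6 s=2: L1-HIT | VC []
  [3] addr=0x65 blk=6 s=2: L1-HIT | VC []
  [4] addr=0x68 blk=6 s=2: L1-HIT | VC []
  [5] addr=0x6e blk=6 s=2: L1-HIT | VC []
  [6] addr=0x6e blk=6 s=2: L1-HIT | VC []
  [7] addr=0x69 blk=6 s=2: L1-HIT | VC []
  [8] addr=0x186 blk=24 s=0: MISS | VC []
  [9] addr=0x69 blk=6 s=2: L1-HIT | VC []
  [10] addr=0x18f blk=24 s=0: L1-HIT | VC []
  [11] addr=0x1ab blk=26 s=2: MISS | VC [6]
  [12] addr=0x66 blk=6 s=2: VC-HIT | VC [26]
  [13] addr=0x183 blk=24 s=0: L1-HIT | VC [26]
  [14] addr=0x4f blk=4 s=0: MISS | VC [26, 24]
  [15] addr=0x8b blk=8 s=0: MISS | VC [26, 24, 4]
  [16] addr=0x4c blk=4 s=0: VC-HIT | VC [26, 24, 8]

SEQ = [MISS, L1-HIT, L1-HIT, L1-HIT, L1-HIT, L1-HIT, L1-HIT, L1-HIT, MISS, L1-HIT, L1-HIT, MISS, VC-HIT, L1-HIT, MISS, MISS, VC-HIT]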